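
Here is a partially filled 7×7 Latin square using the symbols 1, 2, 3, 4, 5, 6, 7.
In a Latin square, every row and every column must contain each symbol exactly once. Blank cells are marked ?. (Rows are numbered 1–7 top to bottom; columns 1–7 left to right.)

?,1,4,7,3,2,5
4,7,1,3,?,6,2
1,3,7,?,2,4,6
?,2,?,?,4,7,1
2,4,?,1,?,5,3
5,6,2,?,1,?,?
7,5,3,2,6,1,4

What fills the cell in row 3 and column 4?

5

Row 3 already has {1, 2, 3, 4, 6, 7} and column 4 already has {1, 2, 3, 7}, so row 3, column 4 must be 5.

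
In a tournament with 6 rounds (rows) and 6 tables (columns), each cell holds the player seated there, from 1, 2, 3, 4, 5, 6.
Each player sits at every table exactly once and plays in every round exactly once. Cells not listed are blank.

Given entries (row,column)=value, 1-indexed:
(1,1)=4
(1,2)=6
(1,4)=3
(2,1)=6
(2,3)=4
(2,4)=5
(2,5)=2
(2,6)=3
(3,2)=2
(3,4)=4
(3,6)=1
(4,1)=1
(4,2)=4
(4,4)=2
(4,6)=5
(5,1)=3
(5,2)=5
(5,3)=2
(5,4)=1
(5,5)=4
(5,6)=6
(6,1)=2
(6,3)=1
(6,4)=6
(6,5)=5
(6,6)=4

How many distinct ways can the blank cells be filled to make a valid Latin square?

Round 1, table 3: eliminating its round and table leaves {5}.
Round 1, table 5: eliminating its round and table leaves {1}.
Round 1, table 6: eliminating its round and table leaves {2}.
Round 2, table 2: eliminating its round and table leaves {1}.
Round 3, table 1: eliminating its round and table leaves {5}.
Round 3, table 3: eliminating its round and table leaves {3, 5, 6}.
Round 3, table 5: eliminating its round and table leaves {3, 6}.
Round 4, table 3: eliminating its round and table leaves {3, 6}.
Round 4, table 5: eliminating its round and table leaves {3, 6}.
Round 6, table 2: eliminating its round and table leaves {3}.
Enumerating the assignments across these blanks that avoid any round or table repeat gives 2 completions.

2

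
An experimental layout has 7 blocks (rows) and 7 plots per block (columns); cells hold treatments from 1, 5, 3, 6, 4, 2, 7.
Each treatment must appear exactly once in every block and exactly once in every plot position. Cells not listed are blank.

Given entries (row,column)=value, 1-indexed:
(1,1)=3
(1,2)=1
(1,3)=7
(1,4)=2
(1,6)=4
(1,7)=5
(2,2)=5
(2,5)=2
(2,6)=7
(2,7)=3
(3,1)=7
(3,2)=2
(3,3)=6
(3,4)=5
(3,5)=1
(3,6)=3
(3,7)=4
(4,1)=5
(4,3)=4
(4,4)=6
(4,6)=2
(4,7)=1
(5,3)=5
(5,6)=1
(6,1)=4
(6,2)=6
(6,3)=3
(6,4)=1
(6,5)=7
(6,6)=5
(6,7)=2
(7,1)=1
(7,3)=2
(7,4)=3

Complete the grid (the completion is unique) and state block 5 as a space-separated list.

2 3 5 7 4 1 6

Block 1, plot 5: block 1 has {1, 5, 3, 4, 2, 7} and plot 5 has {1, 2, 7}, leaving only 6.
Block 2, plot 1: block 2 has {5, 3, 2, 7} and plot 1 has {1, 5, 3, 4, 7}, leaving only 6.
Block 5, plot 1: block 5 has {1, 5} and plot 1 has {1, 5, 3, 6, 4, 7}, leaving only 2.
Block 2, plot 3: block 2 has {5, 3, 6, 2, 7} and plot 3 has {5, 3, 6, 4, 2, 7}, leaving only 1.
Block 2, plot 4: block 2 has {1, 5, 3, 6, 2, 7} and plot 4 has {1, 5, 3, 6, 2}, leaving only 4.
Block 5, plot 4: block 5 has {1, 5, 2} and plot 4 has {1, 5, 3, 6, 4, 2}, leaving only 7.
Block 5, plot 7: block 5 has {1, 5, 2, 7} and plot 7 has {1, 5, 3, 4, 2}, leaving only 6.
Block 4, plot 5: block 4 has {1, 5, 6, 4, 2} and plot 5 has {1, 6, 2, 7}, leaving only 3.
Block 5, plot 5: block 5 has {1, 5, 6, 2, 7} and plot 5 has {1, 3, 6, 2, 7}, leaving only 4.
Block 5, plot 2: block 5 has {1, 5, 6, 4, 2, 7} and plot 2 has {1, 5, 6, 2}, leaving only 3.
So block 5 reads: 2 3 5 7 4 1 6.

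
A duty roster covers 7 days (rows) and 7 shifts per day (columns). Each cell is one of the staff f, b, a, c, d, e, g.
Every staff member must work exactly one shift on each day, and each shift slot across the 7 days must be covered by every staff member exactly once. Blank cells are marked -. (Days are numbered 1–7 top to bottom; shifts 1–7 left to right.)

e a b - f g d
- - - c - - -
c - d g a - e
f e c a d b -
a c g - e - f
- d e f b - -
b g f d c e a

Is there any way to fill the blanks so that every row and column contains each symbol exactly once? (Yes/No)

Day 1, shift 4: day 1 together with shift 4 already contain {f, b, a, c, d, e, g} — every symbol — so nothing can go there. The grid has no valid completion.

No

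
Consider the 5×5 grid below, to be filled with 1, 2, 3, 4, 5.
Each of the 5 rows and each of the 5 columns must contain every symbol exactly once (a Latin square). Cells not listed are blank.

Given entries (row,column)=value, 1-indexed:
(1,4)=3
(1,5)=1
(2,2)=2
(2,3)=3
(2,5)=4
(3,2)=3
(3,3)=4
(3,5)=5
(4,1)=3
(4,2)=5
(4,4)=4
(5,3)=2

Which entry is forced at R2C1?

5

Row 1, column 2: row 1 has {1, 3} and column 2 has {2, 3, 5}, leaving only 4.
Row 1, column 3: row 1 has {1, 3, 4} and column 3 has {2, 3, 4}, leaving only 5.
Row 1, column 1: row 1 has {1, 3, 4, 5} and column 1 has {3}, leaving only 2.
Row 3, column 1: row 3 has {3, 4, 5} and column 1 has {2, 3}, leaving only 1.
Row 2 already has {2, 3, 4} and column 1 already has {1, 2, 3}, so row 2, column 1 must be 5.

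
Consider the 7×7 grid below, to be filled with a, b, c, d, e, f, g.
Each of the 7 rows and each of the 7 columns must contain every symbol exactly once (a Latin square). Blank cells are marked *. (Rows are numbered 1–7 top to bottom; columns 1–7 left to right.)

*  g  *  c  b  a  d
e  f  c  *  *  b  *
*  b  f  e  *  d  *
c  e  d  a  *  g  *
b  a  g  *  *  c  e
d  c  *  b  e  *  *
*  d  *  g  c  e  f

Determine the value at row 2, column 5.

g

Row 1, column 1: row 1 has {a, b, c, d, g} and column 1 has {b, c, d, e}, leaving only f.
Row 1, column 3: row 1 has {a, b, c, d, f, g} and column 3 has {c, d, f, g}, leaving only e.
Row 2, column 4: row 2 has {b, c, e, f} and column 4 has {a, b, c, e, g}, leaving only d.
Row 4, column 5: row 4 has {a, c, d, e, g} and column 5 has {b, c, e}, leaving only f.
Row 4, column 7: row 4 has {a, c, d, e, f, g} and column 7 has {d, e, f}, leaving only b.
Row 5, column 4: row 5 has {a, b, c, e, g} and column 4 has {a, b, c, d, e, g}, leaving only f.
Row 5, column 5: row 5 has {a, b, c, e, f, g} and column 5 has {b, c, e, f}, leaving only d.
Row 6, column 3: row 6 has {b, c, d, e} and column 3 has {c, d, e, f, g}, leaving only a.
Row 6, column 6: row 6 has {a, b, c, d, e} and column 6 has {a, b, c, d, e, g}, leaving only f.
Row 6, column 7: row 6 has {a, b, c, d, e, f} and column 7 has {b, d, e, f}, leaving only g.
Row 2, column 7: row 2 has {b, c, d, e, f} and column 7 has {b, d, e, f, g}, leaving only a.
Row 2 already has {a, b, c, d, e, f} and column 5 already has {b, c, d, e, f}, so row 2, column 5 must be g.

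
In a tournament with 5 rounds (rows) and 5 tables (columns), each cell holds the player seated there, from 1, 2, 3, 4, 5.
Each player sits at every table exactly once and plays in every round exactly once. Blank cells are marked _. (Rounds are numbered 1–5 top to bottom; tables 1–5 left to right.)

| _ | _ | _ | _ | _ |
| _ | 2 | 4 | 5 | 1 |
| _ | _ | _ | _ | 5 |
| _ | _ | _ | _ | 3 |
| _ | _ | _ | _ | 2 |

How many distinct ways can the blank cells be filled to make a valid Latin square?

Round 1, table 1: eliminating its round and table leaves {1, 2, 3, 4, 5}.
Round 1, table 2: eliminating its round and table leaves {1, 3, 4, 5}.
Round 1, table 3: eliminating its round and table leaves {1, 2, 3, 5}.
Round 1, table 4: eliminating its round and table leaves {1, 2, 3, 4}.
Round 1, table 5: eliminating its round and table leaves {4}.
Round 2, table 1: eliminating its round and table leaves {3}.
Round 3, table 1: eliminating its round and table leaves {1, 2, 3, 4}.
Round 3, table 2: eliminating its round and table leaves {1, 3, 4}.
Round 3, table 3: eliminating its round and table leaves {1, 2, 3}.
Round 3, table 4: eliminating its round and table leaves {1, 2, 3, 4}.
Round 4, table 1: eliminating its round and table leaves {1, 2, 4, 5}.
Round 4, table 2: eliminating its round and table leaves {1, 4, 5}.
Round 4, table 3: eliminating its round and table leaves {1, 2, 5}.
Round 4, table 4: eliminating its round and table leaves {1, 2, 4}.
Round 5, table 1: eliminating its round and table leaves {1, 3, 4, 5}.
Round 5, table 2: eliminating its round and table leaves {1, 3, 4, 5}.
Round 5, table 3: eliminating its round and table leaves {1, 3, 5}.
Round 5, table 4: eliminating its round and table leaves {1, 3, 4}.
Enumerating the assignments across these blanks that avoid any round or table repeat gives 56 completions.

56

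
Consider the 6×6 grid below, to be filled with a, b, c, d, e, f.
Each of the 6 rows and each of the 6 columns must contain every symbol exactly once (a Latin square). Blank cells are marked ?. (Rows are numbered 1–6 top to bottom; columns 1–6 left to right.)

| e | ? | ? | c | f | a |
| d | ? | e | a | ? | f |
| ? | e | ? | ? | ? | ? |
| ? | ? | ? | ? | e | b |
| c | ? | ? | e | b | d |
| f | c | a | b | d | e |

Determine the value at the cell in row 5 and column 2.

a

Row 2, column 2: row 2 has {a, d, e, f} and column 2 has {c, e}, leaving only b.
Row 1, column 2: row 1 has {a, c, e, f} and column 2 has {b, c, e}, leaving only d.
Row 1, column 3: row 1 has {a, c, d, e, f} and column 3 has {a, e}, leaving only b.
Row 2, column 5: row 2 has {a, b, d, e, f} and column 5 has {b, d, e, f}, leaving only c.
Row 3, column 5: row 3 has {e} and column 5 has {b, c, d, e, f}, leaving only a.
Row 3, column 1: row 3 has {a, e} and column 1 has {c, d, e, f}, leaving only b.
Row 3, column 6: row 3 has {a, b, e} and column 6 has {a, b, d, e, f}, leaving only c.
Row 4, column 1: row 4 has {b, e} and column 1 has {b, c, d, e, f}, leaving only a.
Row 4, column 2: row 4 has {a, b, e} and column 2 has {b, c, d, e}, leaving only f.
Row 5 already has {b, c, d, e} and column 2 already has {b, c, d, e, f}, so row 5, column 2 must be a.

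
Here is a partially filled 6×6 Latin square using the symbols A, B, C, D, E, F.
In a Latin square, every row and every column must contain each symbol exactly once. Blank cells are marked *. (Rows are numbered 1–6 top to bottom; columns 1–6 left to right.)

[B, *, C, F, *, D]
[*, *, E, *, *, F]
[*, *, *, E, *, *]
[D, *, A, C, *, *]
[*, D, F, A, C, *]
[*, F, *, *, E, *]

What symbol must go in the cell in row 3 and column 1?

Row 1, column 5: row 1 has {B, C, D, F} and column 5 has {C, E}, leaving only A.
Row 1, column 2: row 1 has {A, B, C, D, F} and column 2 has {D, F}, leaving only E.
Row 4, column 2: row 4 has {A, C, D} and column 2 has {D, E, F}, leaving only B.
Row 4, column 5: row 4 has {A, B, C, D} and column 5 has {A, C, E}, leaving only F.
Row 4, column 6: row 4 has {A, B, C, D, F} and column 6 has {D, F}, leaving only E.
Row 5, column 1: row 5 has {A, C, D, F} and column 1 has {B, D}, leaving only E.
Row 5, column 6: row 5 has {A, C, D, E, F} and column 6 has {D, E, F}, leaving only B.
Row 3, column 1 is narrowed to {A, C, F}.
If it were A, then row 6, column 1 would be left with no valid symbol.
If it were C, then row 6, column 1 would be left with no valid symbol.
So row 3, column 1 must be F.

F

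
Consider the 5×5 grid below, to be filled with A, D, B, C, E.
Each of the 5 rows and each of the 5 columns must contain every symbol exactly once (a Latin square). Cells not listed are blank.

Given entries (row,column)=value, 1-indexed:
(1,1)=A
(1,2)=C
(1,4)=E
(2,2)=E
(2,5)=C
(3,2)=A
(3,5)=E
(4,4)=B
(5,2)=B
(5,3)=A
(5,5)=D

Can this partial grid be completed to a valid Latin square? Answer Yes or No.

Yes

No row or column among the givens repeats a symbol, and propagating forced cells runs into no contradiction.
One valid completion exists (for instance, A C D E B / D E B A C / B A C D E / C D E B A / E B A C D).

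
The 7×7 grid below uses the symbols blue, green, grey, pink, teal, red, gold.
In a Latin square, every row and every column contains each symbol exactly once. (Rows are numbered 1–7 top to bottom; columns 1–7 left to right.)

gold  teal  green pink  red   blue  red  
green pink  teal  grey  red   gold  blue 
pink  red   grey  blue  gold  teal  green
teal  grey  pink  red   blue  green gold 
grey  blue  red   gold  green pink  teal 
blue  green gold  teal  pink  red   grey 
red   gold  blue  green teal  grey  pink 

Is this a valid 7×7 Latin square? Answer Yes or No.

No

Row 1 contains red twice (at columns 5 and 7), so it is not a permutation.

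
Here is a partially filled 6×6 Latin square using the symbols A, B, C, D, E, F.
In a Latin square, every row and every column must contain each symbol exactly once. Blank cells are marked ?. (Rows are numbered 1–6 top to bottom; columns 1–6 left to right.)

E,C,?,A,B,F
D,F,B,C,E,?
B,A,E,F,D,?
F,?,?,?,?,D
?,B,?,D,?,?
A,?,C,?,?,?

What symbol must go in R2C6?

A

Row 2 already has {B, C, D, E, F} and column 6 already has {D, F}, so row 2, column 6 must be A.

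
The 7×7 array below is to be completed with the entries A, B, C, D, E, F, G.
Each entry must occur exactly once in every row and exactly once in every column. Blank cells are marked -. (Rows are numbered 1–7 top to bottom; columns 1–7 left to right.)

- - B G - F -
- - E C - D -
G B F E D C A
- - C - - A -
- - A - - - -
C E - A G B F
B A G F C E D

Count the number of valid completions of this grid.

Row 1, column 1: eliminating its row and column leaves {A, D, E}.
Row 1, column 2: eliminating its row and column leaves {C, D}.
Row 1, column 5: eliminating its row and column leaves {A, E}.
Row 1, column 7: eliminating its row and column leaves {C, E}.
Row 2, column 1: eliminating its row and column leaves {A, F}.
Row 2, column 2: eliminating its row and column leaves {F, G}.
Row 2, column 5: eliminating its row and column leaves {A, B, F}.
Row 2, column 7: eliminating its row and column leaves {B, G}.
Row 4, column 1: eliminating its row and column leaves {D, E, F}.
Row 4, column 2: eliminating its row and column leaves {D, F, G}.
Row 4, column 4: eliminating its row and column leaves {B, D}.
Row 4, column 5: eliminating its row and column leaves {B, E, F}.
Row 4, column 7: eliminating its row and column leaves {B, E, G}.
Row 5, column 1: eliminating its row and column leaves {D, E, F}.
Row 5, column 2: eliminating its row and column leaves {C, D, F, G}.
Row 5, column 4: eliminating its row and column leaves {B, D}.
Row 5, column 5: eliminating its row and column leaves {B, E, F}.
Row 5, column 6: eliminating its row and column leaves {G}.
Row 5, column 7: eliminating its row and column leaves {B, C, E, G}.
Row 6, column 3: eliminating its row and column leaves {D}.
Enumerating the assignments across these blanks that avoid any row or column repeat gives 8 completions.

8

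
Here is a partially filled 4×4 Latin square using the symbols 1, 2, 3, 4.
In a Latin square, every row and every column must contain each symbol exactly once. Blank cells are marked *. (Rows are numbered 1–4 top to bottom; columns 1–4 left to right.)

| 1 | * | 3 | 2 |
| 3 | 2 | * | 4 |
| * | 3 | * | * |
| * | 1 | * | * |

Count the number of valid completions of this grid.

2

Row 1, column 2: eliminating its row and column leaves {4}.
Row 2, column 3: eliminating its row and column leaves {1}.
Row 3, column 1: eliminating its row and column leaves {2, 4}.
Row 3, column 3: eliminating its row and column leaves {1, 2, 4}.
Row 3, column 4: eliminating its row and column leaves {1}.
Row 4, column 1: eliminating its row and column leaves {2, 4}.
Row 4, column 3: eliminating its row and column leaves {2, 4}.
Row 4, column 4: eliminating its row and column leaves {3}.
Enumerating the assignments across these blanks that avoid any row or column repeat gives 2 completions.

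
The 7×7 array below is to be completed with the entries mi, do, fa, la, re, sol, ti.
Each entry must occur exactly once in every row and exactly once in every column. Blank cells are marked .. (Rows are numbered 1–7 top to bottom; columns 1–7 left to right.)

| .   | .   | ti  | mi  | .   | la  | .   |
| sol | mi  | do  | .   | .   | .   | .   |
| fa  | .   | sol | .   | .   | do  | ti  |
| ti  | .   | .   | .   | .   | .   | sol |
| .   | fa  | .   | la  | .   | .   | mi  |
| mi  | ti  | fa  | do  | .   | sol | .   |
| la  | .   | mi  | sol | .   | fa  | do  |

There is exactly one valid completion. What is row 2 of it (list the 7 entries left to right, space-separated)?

sol mi do ti fa re la

Row 3, column 4: row 3 has {do, fa, sol, ti} and column 4 has {mi, do, la, sol}, leaving only re.
Row 3, column 2: row 3 has {do, fa, re, sol, ti} and column 2 has {mi, fa, ti}, leaving only la.
Row 3, column 5: row 3 has {do, fa, la, re, sol, ti} and column 5 has {}, leaving only mi.
Row 4, column 4: row 4 has {sol, ti} and column 4 has {mi, do, la, re, sol}, leaving only fa.
Row 2, column 4: row 2 has {mi, do, sol} and column 4 has {mi, do, fa, la, re, sol}, leaving only ti.
Row 2, column 6: row 2 has {mi, do, sol, ti} and column 6 has {do, fa, la, sol}, leaving only re.
Row 4, column 6: row 4 has {fa, sol, ti} and column 6 has {do, fa, la, re, sol}, leaving only mi.
Row 5, column 3: row 5 has {mi, fa, la} and column 3 has {mi, do, fa, sol, ti}, leaving only re.
Row 4, column 3: row 4 has {mi, fa, sol, ti} and column 3 has {mi, do, fa, re, sol, ti}, leaving only la.
Row 5, column 1: row 5 has {mi, fa, la, re} and column 1 has {mi, fa, la, sol, ti}, leaving only do.
Row 1, column 1: row 1 has {mi, la, ti} and column 1 has {mi, do, fa, la, sol, ti}, leaving only re.
Row 1, column 7: row 1 has {mi, la, re, ti} and column 7 has {mi, do, sol, ti}, leaving only fa.
Row 2, column 7: row 2 has {mi, do, re, sol, ti} and column 7 has {mi, do, fa, sol, ti}, leaving only la.
Row 2, column 5: row 2 has {mi, do, la, re, sol, ti} and column 5 has {mi}, leaving only fa.
So row 2 reads: sol mi do ti fa re la.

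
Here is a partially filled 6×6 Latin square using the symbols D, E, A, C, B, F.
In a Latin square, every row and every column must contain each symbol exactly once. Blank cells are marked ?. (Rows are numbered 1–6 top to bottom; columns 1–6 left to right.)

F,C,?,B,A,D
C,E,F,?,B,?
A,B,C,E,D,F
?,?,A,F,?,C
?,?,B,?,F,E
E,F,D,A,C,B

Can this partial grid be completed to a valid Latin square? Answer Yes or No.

Yes

No row or column among the givens repeats a symbol, and propagating forced cells runs into no contradiction.
One valid completion exists (for instance, F C E B A D / C E F D B A / A B C E D F / B D A F E C / D A B C F E / E F D A C B).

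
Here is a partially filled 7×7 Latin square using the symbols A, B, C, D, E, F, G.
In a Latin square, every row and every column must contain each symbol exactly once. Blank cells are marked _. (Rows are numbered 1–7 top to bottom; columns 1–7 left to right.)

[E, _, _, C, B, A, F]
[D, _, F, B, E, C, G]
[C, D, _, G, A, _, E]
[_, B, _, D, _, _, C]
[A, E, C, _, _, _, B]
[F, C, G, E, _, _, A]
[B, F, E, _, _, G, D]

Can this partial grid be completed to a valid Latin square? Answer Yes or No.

Yes

No row or column among the givens repeats a symbol, and propagating forced cells runs into no contradiction.
One valid completion exists (for instance, E G D C B A F / D A F B E C G / C D B G A F E / G B A D F E C / A E C F G D B / F C G E D B A / B F E A C G D).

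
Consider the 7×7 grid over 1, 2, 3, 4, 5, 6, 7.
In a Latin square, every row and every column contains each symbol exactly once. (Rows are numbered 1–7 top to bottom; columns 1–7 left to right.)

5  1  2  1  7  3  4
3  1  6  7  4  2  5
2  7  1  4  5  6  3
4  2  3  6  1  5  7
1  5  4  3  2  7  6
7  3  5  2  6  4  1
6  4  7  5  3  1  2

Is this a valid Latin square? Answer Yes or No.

No

Row 1 contains 1 twice (at columns 2 and 4), so it is not a permutation.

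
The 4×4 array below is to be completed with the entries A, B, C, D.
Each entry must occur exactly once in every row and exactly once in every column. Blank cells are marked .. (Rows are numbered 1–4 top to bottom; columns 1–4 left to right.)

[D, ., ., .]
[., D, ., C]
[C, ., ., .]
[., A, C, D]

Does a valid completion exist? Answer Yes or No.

No row or column among the givens repeats a symbol, and propagating forced cells runs into no contradiction.
One valid completion exists (for instance, D C A B / A D B C / C B D A / B A C D).

Yes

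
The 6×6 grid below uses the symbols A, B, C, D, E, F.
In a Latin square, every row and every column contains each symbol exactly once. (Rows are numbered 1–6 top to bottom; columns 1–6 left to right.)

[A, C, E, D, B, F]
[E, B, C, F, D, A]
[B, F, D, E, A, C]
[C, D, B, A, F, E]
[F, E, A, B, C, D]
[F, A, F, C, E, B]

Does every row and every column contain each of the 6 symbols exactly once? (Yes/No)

No

Column 1 contains F twice (at rows 5 and 6), so it is not a permutation.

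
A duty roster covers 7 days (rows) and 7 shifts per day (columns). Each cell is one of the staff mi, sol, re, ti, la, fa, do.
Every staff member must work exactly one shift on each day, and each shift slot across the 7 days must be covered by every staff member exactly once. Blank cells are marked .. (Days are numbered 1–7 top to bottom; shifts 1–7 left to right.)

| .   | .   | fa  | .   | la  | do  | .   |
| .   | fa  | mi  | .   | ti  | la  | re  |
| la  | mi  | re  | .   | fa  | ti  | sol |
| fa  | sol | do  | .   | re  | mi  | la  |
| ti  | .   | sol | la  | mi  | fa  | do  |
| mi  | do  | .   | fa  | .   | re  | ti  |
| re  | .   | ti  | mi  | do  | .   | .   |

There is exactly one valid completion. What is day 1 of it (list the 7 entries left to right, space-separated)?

sol ti fa re la do mi

Day 1, shift 1: day 1 has {la, fa, do} and shift 1 has {mi, re, ti, la, fa}, leaving only sol.
Day 1, shift 7: day 1 has {sol, la, fa, do} and shift 7 has {sol, re, ti, la, do}, leaving only mi.
Day 2, shift 1: day 2 has {mi, re, ti, la, fa} and shift 1 has {mi, sol, re, ti, la, fa}, leaving only do.
Day 2, shift 4: day 2 has {mi, re, ti, la, fa, do} and shift 4 has {mi, la, fa}, leaving only sol.
Day 3, shift 4: day 3 has {mi, sol, re, ti, la, fa} and shift 4 has {mi, sol, la, fa}, leaving only do.
Day 4, shift 4: day 4 has {mi, sol, re, la, fa, do} and shift 4 has {mi, sol, la, fa, do}, leaving only ti.
Day 1, shift 4: day 1 has {mi, sol, la, fa, do} and shift 4 has {mi, sol, ti, la, fa, do}, leaving only re.
Day 1, shift 2: day 1 has {mi, sol, re, la, fa, do} and shift 2 has {mi, sol, fa, do}, leaving only ti.
So day 1 reads: sol ti fa re la do mi.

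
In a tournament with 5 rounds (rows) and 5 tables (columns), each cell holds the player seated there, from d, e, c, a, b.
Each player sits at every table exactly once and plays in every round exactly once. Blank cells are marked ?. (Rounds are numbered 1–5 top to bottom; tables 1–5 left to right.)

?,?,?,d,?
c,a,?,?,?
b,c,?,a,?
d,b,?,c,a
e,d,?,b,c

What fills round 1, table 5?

b

Round 1, table 1: round 1 has {d} and table 1 has {d, e, c, b}, leaving only a.
Round 1, table 2: round 1 has {d, a} and table 2 has {d, c, a, b}, leaving only e.
Round 1 already has {d, e, a} and table 5 already has {c, a}, so round 1, table 5 must be b.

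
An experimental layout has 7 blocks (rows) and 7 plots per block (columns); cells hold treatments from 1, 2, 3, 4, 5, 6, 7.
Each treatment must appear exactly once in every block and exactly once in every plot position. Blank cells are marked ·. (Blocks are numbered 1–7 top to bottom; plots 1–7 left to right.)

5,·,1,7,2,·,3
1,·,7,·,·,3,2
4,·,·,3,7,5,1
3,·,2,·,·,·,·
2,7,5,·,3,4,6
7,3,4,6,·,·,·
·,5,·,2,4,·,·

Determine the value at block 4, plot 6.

Block 1, plot 6: block 1 has {1, 2, 3, 5, 7} and plot 6 has {3, 4, 5}, leaving only 6.
Block 1, plot 2: block 1 has {1, 2, 3, 5, 6, 7} and plot 2 has {3, 5, 7}, leaving only 4.
Block 2, plot 2: block 2 has {1, 2, 3, 7} and plot 2 has {3, 4, 5, 7}, leaving only 6.
Block 2, plot 5: block 2 has {1, 2, 3, 6, 7} and plot 5 has {2, 3, 4, 7}, leaving only 5.
Block 2, plot 4: block 2 has {1, 2, 3, 5, 6, 7} and plot 4 has {2, 3, 6, 7}, leaving only 4.
Block 3, plot 2: block 3 has {1, 3, 4, 5, 7} and plot 2 has {3, 4, 5, 6, 7}, leaving only 2.
Block 3, plot 3: block 3 has {1, 2, 3, 4, 5, 7} and plot 3 has {1, 2, 4, 5, 7}, leaving only 6.
Block 4, plot 2: block 4 has {2, 3} and plot 2 has {2, 3, 4, 5, 6, 7}, leaving only 1.
Block 4 already has {1, 2, 3} and plot 6 already has {3, 4, 5, 6}, so block 4, plot 6 must be 7.

7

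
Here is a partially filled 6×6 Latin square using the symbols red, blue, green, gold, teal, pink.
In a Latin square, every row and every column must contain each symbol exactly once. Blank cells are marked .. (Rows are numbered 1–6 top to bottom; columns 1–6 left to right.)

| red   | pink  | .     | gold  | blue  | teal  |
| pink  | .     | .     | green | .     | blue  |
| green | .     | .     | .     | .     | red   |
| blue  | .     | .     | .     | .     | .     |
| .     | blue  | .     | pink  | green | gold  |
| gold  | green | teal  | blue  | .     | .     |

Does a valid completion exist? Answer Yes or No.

No row or column among the givens repeats a symbol, and propagating forced cells runs into no contradiction.
One valid completion exists (for instance, red pink green gold blue teal / pink red gold green teal blue / green gold blue teal pink red / blue teal pink red gold green / teal blue red pink green gold / gold green teal blue red pink).

Yes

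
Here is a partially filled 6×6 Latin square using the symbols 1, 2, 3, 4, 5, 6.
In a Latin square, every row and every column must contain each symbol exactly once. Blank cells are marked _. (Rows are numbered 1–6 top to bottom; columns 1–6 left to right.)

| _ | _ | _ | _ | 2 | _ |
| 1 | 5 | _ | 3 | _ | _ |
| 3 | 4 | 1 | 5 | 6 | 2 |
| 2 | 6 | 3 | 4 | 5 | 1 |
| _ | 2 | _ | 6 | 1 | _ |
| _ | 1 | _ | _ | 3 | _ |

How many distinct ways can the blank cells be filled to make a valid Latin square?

4

Row 1, column 1: eliminating its row and column leaves {4, 5, 6}.
Row 1, column 2: eliminating its row and column leaves {3}.
Row 1, column 3: eliminating its row and column leaves {4, 5, 6}.
Row 1, column 4: eliminating its row and column leaves {1}.
Row 1, column 6: eliminating its row and column leaves {3, 4, 5, 6}.
Row 2, column 3: eliminating its row and column leaves {2, 4, 6}.
Row 2, column 5: eliminating its row and column leaves {4}.
Row 2, column 6: eliminating its row and column leaves {4, 6}.
Row 5, column 1: eliminating its row and column leaves {4, 5}.
Row 5, column 3: eliminating its row and column leaves {4, 5}.
Row 5, column 6: eliminating its row and column leaves {3, 4, 5}.
Row 6, column 1: eliminating its row and column leaves {4, 5, 6}.
Row 6, column 3: eliminating its row and column leaves {2, 4, 5, 6}.
Row 6, column 4: eliminating its row and column leaves {2}.
Row 6, column 6: eliminating its row and column leaves {4, 5, 6}.
Enumerating the assignments across these blanks that avoid any row or column repeat gives 4 completions.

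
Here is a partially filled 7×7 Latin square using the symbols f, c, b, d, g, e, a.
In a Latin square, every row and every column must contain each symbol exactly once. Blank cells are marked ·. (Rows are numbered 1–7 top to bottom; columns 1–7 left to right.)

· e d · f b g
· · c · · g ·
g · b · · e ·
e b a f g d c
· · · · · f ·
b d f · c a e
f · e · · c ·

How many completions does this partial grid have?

22

Row 1, column 1: eliminating its row and column leaves {c, a}.
Row 1, column 4: eliminating its row and column leaves {c, a}.
Row 2, column 1: eliminating its row and column leaves {d, a}.
Row 2, column 2: eliminating its row and column leaves {f, a}.
Row 2, column 4: eliminating its row and column leaves {b, d, e, a}.
Row 2, column 5: eliminating its row and column leaves {b, d, e, a}.
Row 2, column 7: eliminating its row and column leaves {f, b, d, a}.
Row 3, column 2: eliminating its row and column leaves {f, c, a}.
Row 3, column 4: eliminating its row and column leaves {c, d, a}.
Row 3, column 5: eliminating its row and column leaves {d, a}.
Row 3, column 7: eliminating its row and column leaves {f, d, a}.
Row 5, column 1: eliminating its row and column leaves {c, d, a}.
Row 5, column 2: eliminating its row and column leaves {c, g, a}.
Row 5, column 3: eliminating its row and column leaves {g}.
Row 5, column 4: eliminating its row and column leaves {c, b, d, g, e, a}.
Row 5, column 5: eliminating its row and column leaves {b, d, e, a}.
Row 5, column 7: eliminating its row and column leaves {b, d, a}.
Row 6, column 4: eliminating its row and column leaves {g}.
Row 7, column 2: eliminating its row and column leaves {g, a}.
Row 7, column 4: eliminating its row and column leaves {b, d, g, a}.
Row 7, column 5: eliminating its row and column leaves {b, d, a}.
Row 7, column 7: eliminating its row and column leaves {b, d, a}.
Enumerating the assignments across these blanks that avoid any row or column repeat gives 22 completions.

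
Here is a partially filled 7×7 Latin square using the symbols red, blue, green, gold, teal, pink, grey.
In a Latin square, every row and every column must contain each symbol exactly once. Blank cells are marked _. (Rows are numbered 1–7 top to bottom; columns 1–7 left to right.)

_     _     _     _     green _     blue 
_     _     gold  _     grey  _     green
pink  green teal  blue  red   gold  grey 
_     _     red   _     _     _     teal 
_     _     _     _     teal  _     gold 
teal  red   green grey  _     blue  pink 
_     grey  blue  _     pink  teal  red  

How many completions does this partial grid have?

16

Row 1, column 1: eliminating its row and column leaves {red, gold, grey}.
Row 1, column 2: eliminating its row and column leaves {gold, teal, pink}.
Row 1, column 3: eliminating its row and column leaves {pink, grey}.
Row 1, column 4: eliminating its row and column leaves {red, gold, teal, pink}.
Row 1, column 6: eliminating its row and column leaves {red, pink, grey}.
Row 2, column 1: eliminating its row and column leaves {red, blue}.
Row 2, column 2: eliminating its row and column leaves {blue, teal, pink}.
Row 2, column 4: eliminating its row and column leaves {red, teal, pink}.
Row 2, column 6: eliminating its row and column leaves {red, pink}.
Row 4, column 1: eliminating its row and column leaves {blue, green, gold, grey}.
Row 4, column 2: eliminating its row and column leaves {blue, gold, pink}.
Row 4, column 4: eliminating its row and column leaves {green, gold, pink}.
Row 4, column 5: eliminating its row and column leaves {blue, gold}.
Row 4, column 6: eliminating its row and column leaves {green, pink, grey}.
Row 5, column 1: eliminating its row and column leaves {red, blue, green, grey}.
Row 5, column 2: eliminating its row and column leaves {blue, pink}.
Row 5, column 3: eliminating its row and column leaves {pink, grey}.
Row 5, column 4: eliminating its row and column leaves {red, green, pink}.
Row 5, column 6: eliminating its row and column leaves {red, green, pink, grey}.
Row 6, column 5: eliminating its row and column leaves {gold}.
Row 7, column 1: eliminating its row and column leaves {green, gold}.
Row 7, column 4: eliminating its row and column leaves {green, gold}.
Enumerating the assignments across these blanks that avoid any row or column repeat gives 16 completions.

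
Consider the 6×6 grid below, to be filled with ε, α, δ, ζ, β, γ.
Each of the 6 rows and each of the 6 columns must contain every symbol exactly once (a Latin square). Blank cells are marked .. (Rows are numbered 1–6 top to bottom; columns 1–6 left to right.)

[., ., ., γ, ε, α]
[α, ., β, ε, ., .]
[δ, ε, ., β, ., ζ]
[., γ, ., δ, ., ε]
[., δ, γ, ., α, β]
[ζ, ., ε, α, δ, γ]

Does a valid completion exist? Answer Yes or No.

Row 1, column 1: row 1 has {ε, α, γ} and column 1 has {α, δ, ζ}, so it must be β.
Now row 4, column 1: row 4 together with column 1 already contain {ε, α, δ, ζ, β, γ} — every symbol — so nothing can go there. The grid has no valid completion.

No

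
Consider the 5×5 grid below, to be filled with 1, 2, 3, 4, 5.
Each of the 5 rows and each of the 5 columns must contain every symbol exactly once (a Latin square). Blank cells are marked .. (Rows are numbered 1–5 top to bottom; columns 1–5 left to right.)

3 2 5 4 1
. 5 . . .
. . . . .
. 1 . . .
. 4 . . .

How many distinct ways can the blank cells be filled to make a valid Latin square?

56

Row 2, column 1: eliminating its row and column leaves {1, 2, 4}.
Row 2, column 3: eliminating its row and column leaves {1, 2, 3, 4}.
Row 2, column 4: eliminating its row and column leaves {1, 2, 3}.
Row 2, column 5: eliminating its row and column leaves {2, 3, 4}.
Row 3, column 1: eliminating its row and column leaves {1, 2, 4, 5}.
Row 3, column 2: eliminating its row and column leaves {3}.
Row 3, column 3: eliminating its row and column leaves {1, 2, 3, 4}.
Row 3, column 4: eliminating its row and column leaves {1, 2, 3, 5}.
Row 3, column 5: eliminating its row and column leaves {2, 3, 4, 5}.
Row 4, column 1: eliminating its row and column leaves {2, 4, 5}.
Row 4, column 3: eliminating its row and column leaves {2, 3, 4}.
Row 4, column 4: eliminating its row and column leaves {2, 3, 5}.
Row 4, column 5: eliminating its row and column leaves {2, 3, 4, 5}.
Row 5, column 1: eliminating its row and column leaves {1, 2, 5}.
Row 5, column 3: eliminating its row and column leaves {1, 2, 3}.
Row 5, column 4: eliminating its row and column leaves {1, 2, 3, 5}.
Row 5, column 5: eliminating its row and column leaves {2, 3, 5}.
Enumerating the assignments across these blanks that avoid any row or column repeat gives 56 completions.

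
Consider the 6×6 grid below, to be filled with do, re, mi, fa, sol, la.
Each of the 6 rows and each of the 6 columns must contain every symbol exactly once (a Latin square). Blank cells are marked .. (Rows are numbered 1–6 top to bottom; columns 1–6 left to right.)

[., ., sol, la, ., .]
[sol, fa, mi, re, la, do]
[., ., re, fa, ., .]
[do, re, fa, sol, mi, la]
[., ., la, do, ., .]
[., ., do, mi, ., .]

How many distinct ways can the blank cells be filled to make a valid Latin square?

12

Row 1, column 1: eliminating its row and column leaves {re, mi, fa}.
Row 1, column 2: eliminating its row and column leaves {do, mi}.
Row 1, column 5: eliminating its row and column leaves {do, re, fa}.
Row 1, column 6: eliminating its row and column leaves {re, mi, fa}.
Row 3, column 1: eliminating its row and column leaves {mi, la}.
Row 3, column 2: eliminating its row and column leaves {do, mi, sol, la}.
Row 3, column 5: eliminating its row and column leaves {do, sol}.
Row 3, column 6: eliminating its row and column leaves {mi, sol}.
Row 5, column 1: eliminating its row and column leaves {re, mi, fa}.
Row 5, column 2: eliminating its row and column leaves {mi, sol}.
Row 5, column 5: eliminating its row and column leaves {re, fa, sol}.
Row 5, column 6: eliminating its row and column leaves {re, mi, fa, sol}.
Row 6, column 1: eliminating its row and column leaves {re, fa, la}.
Row 6, column 2: eliminating its row and column leaves {sol, la}.
Row 6, column 5: eliminating its row and column leaves {re, fa, sol}.
Row 6, column 6: eliminating its row and column leaves {re, fa, sol}.
Enumerating the assignments across these blanks that avoid any row or column repeat gives 12 completions.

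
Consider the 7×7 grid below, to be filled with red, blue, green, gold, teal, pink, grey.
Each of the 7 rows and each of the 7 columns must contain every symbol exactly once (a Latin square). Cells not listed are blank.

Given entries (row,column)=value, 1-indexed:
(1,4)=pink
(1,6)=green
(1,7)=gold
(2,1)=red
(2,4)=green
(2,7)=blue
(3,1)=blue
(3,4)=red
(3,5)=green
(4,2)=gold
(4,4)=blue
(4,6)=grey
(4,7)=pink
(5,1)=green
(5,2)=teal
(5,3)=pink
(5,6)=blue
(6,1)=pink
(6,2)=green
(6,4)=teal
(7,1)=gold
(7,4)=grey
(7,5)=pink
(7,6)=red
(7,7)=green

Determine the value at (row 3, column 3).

gold

Row 4, column 1: row 4 has {blue, gold, pink, grey} and column 1 has {red, blue, green, gold, pink}, leaving only teal.
Row 1, column 1: row 1 has {green, gold, pink} and column 1 has {red, blue, green, gold, teal, pink}, leaving only grey.
Row 4, column 5: row 4 has {blue, gold, teal, pink, grey} and column 5 has {green, pink}, leaving only red.
Row 4, column 3: row 4 has {red, blue, gold, teal, pink, grey} and column 3 has {pink}, leaving only green.
Row 5, column 4: row 5 has {blue, green, teal, pink} and column 4 has {red, blue, green, teal, pink, grey}, leaving only gold.
Row 5, column 5: row 5 has {blue, green, gold, teal, pink} and column 5 has {red, green, pink}, leaving only grey.
Row 5, column 7: row 5 has {blue, green, gold, teal, pink, grey} and column 7 has {blue, green, gold, pink}, leaving only red.
Row 6, column 6: row 6 has {green, teal, pink} and column 6 has {red, blue, green, grey}, leaving only gold.
Row 6, column 5: row 6 has {green, gold, teal, pink} and column 5 has {red, green, pink, grey}, leaving only blue.
Row 1, column 5: row 1 has {green, gold, pink, grey} and column 5 has {red, blue, green, pink, grey}, leaving only teal.
Row 2, column 5: row 2 has {red, blue, green} and column 5 has {red, blue, green, teal, pink, grey}, leaving only gold.
Row 6, column 7: row 6 has {blue, green, gold, teal, pink} and column 7 has {red, blue, green, gold, pink}, leaving only grey.
Row 3, column 7: row 3 has {red, blue, green} and column 7 has {red, blue, green, gold, pink, grey}, leaving only teal.
Row 3, column 6: row 3 has {red, blue, green, teal} and column 6 has {red, blue, green, gold, grey}, leaving only pink.
Row 2, column 6: row 2 has {red, blue, green, gold} and column 6 has {red, blue, green, gold, pink, grey}, leaving only teal.
Row 2, column 3: row 2 has {red, blue, green, gold, teal} and column 3 has {green, pink}, leaving only grey.
Row 3 already has {red, blue, green, teal, pink} and column 3 already has {green, pink, grey}, so row 3, column 3 must be gold.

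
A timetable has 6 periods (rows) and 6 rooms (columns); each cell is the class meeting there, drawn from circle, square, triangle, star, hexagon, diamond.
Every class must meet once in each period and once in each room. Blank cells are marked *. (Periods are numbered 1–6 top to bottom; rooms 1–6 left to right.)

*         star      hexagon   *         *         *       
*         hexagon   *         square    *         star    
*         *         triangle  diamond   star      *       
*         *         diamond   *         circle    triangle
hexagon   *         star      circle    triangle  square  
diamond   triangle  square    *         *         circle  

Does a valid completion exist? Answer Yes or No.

Yes

No period or room among the givens repeats a symbol, and propagating forced cells runs into no contradiction.
One valid completion exists (for instance, circle star hexagon triangle square diamond / triangle hexagon circle square diamond star / square circle triangle diamond star hexagon / star square diamond hexagon circle triangle / hexagon diamond star circle triangle square / diamond triangle square star hexagon circle).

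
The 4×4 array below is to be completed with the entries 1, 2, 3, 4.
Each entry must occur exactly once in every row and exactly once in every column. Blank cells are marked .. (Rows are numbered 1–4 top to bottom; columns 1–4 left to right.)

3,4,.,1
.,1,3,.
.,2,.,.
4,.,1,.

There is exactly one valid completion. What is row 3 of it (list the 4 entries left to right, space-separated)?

Row 3, column 1: row 3 has {2} and column 1 has {3, 4}, leaving only 1.
Row 3, column 3: row 3 has {1, 2} and column 3 has {1, 3}, leaving only 4.
Row 3, column 4: row 3 has {1, 2, 4} and column 4 has {1}, leaving only 3.
So row 3 reads: 1 2 4 3.

1 2 4 3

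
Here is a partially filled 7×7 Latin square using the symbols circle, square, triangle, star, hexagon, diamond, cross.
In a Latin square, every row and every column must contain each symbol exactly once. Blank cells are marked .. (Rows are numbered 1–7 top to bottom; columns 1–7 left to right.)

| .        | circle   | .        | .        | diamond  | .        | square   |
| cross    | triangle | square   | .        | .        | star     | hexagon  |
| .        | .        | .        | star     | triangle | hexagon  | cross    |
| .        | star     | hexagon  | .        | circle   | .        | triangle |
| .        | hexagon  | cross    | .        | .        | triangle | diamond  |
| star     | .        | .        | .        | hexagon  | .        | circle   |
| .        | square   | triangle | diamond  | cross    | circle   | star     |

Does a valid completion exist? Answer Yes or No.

Row 2, column 5: row 2 together with column 5 already contain {circle, square, triangle, star, hexagon, diamond, cross} — every symbol — so nothing can go there. The grid has no valid completion.

No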